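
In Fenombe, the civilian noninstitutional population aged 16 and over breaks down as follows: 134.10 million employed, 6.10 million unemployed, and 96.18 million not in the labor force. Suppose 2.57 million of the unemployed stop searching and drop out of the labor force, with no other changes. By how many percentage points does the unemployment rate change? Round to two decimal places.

Initially, labor force = 134.10 + 6.10 = 140.20 million, so u = 6.10/140.20 = 4.35%.
After the change, unemployed and labor force both fall by 2.57 → E = 134.10, U = 3.53, labor force = 137.63 million.
New unemployment rate = 3.53 / 137.63 = 2.56%.
Change = 2.56% − 4.35% = −1.79 percentage points.

The unemployment rate changes by −1.79 percentage points.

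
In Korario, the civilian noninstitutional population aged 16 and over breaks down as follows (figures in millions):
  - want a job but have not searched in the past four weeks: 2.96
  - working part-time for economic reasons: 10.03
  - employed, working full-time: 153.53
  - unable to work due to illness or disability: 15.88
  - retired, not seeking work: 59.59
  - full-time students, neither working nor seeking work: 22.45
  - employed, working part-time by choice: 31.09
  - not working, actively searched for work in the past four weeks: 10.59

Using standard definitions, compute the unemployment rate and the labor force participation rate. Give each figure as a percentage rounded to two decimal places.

Employed = 10.03 + 153.53 + 31.09 = 194.65 million (anyone who worked, including part-time for economic reasons, counts as employed).
Unemployed = 10.59 million.
Labor force = 194.65 + 10.59 = 205.24 million.
Not in labor force = 2.96 + 15.88 + 59.59 + 22.45 = 100.88 million (those not working and not actively searching are outside the labor force — including those who want a job but have given up searching).
Civilian working-age population = 205.24 + 100.88 = 306.12 million.
Unemployment rate = 10.59 / 205.24 = 5.16%.
Labor force participation rate = 205.24 / 306.12 = 67.05%.

Unemployment rate ≈ 5.16%; labor force participation rate ≈ 67.05%.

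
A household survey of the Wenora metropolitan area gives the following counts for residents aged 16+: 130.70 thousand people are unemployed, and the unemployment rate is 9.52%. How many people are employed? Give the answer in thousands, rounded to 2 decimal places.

About 1,242.20 thousand are employed.

Labor force = U / u = 130.70 / 0.0952 ≈ 1,372.90 thousand.
Employed = labor force − unemployed = 1,372.90 − 130.70 = 1,242.20 thousand.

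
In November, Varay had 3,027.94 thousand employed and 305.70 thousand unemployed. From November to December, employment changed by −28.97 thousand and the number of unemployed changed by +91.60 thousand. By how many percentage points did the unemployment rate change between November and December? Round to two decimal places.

The unemployment rate changed by +2.53 percentage points.

November: labor force = 3,027.94 + 305.70 = 3,333.64; u = 305.70/3,333.64 = 9.17%.
December: labor force = 2,998.97 + 397.30 = 3,396.27; u = 397.30/3,396.27 = 11.70%.
Change = 11.70% − 9.17% = +2.53 pp.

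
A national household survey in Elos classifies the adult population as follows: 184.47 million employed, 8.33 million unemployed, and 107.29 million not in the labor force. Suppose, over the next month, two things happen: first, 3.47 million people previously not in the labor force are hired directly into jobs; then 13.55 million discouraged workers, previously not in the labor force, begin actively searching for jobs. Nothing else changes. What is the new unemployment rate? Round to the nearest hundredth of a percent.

Initially, labor force = 184.47 + 8.33 = 192.80 million, so u = 8.33/192.80 = 4.32%.
After the first change, employed and labor force both rise by 3.47; unemployed unchanged → E = 187.94, U = 8.33, labor force = 196.27 million.
After the second change, unemployed and labor force both rise by 13.55 → E = 187.94, U = 21.88, labor force = 209.82 million.
New unemployment rate = 21.88 / 209.82 = 10.43%.

New unemployment rate ≈ 10.43%.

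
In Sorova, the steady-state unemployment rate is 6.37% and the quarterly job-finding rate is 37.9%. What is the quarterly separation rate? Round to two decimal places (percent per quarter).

Separation rate ≈ 2.58% per quarter.

From u* = s/(s+f): s = u·f/(1−u).
s = 0.0637 × 37.9 / (1 − 0.0637) = 2.4142 / 0.9363 ≈ 2.58% per quarter.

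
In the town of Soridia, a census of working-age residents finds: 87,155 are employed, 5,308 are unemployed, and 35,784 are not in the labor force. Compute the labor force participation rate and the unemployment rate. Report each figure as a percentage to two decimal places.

Labor force participation rate ≈ 72.10%; unemployment rate ≈ 5.74%.

Labor force = employed + unemployed = 87,155 + 5,308 = 92,463.
Working-age population = 92,463 + 35,784 = 128,247.
Unemployment rate = 5,308 / 92,463 = 5.74%.
Labor force participation rate = 92,463 / 128,247 = 72.10%.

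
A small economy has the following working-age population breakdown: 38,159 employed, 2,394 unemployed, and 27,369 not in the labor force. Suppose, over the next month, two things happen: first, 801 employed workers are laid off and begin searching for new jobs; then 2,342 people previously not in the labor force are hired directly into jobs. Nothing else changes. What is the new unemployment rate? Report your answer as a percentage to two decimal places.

Initially, labor force = 38,159 + 2,394 = 40,553, so u = 2,394/40,553 = 5.90%.
After the first change, employed falls and unemployed rises by 801; labor force unchanged → E = 37,358, U = 3,195, labor force = 40,553.
After the second change, employed and labor force both rise by 2,342; unemployed unchanged → E = 39,700, U = 3,195, labor force = 42,895.
New unemployment rate = 3,195 / 42,895 = 7.45%.

New unemployment rate ≈ 7.45%.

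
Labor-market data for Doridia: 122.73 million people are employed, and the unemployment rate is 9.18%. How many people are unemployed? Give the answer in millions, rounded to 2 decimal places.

Let U be the number unemployed. The labor force is E + U, and U/(E+U) = 0.0918.
So U = 0.0918 × 122.73 / (1 − 0.0918) = 11.2666 / 0.9082 ≈ 12.41 million.

About 12.41 million are unemployed.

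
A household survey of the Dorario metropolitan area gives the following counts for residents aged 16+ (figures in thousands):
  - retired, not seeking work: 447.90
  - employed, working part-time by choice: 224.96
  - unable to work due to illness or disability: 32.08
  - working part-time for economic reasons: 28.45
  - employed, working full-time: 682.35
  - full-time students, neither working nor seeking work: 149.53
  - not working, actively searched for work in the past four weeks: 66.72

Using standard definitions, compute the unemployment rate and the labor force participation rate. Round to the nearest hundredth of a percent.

Unemployment rate ≈ 6.66%; labor force participation rate ≈ 61.43%.

Employed = 224.96 + 28.45 + 682.35 = 935.76 thousand (anyone who worked, including part-time for economic reasons, counts as employed).
Unemployed = 66.72 thousand.
Labor force = 935.76 + 66.72 = 1,002.48 thousand.
Not in labor force = 447.90 + 32.08 + 149.53 = 629.51 thousand (those not working and not actively searching are outside the labor force).
Civilian working-age population = 1,002.48 + 629.51 = 1,631.99 thousand.
Unemployment rate = 66.72 / 1,002.48 = 6.66%.
Labor force participation rate = 1,002.48 / 1,631.99 = 61.43%.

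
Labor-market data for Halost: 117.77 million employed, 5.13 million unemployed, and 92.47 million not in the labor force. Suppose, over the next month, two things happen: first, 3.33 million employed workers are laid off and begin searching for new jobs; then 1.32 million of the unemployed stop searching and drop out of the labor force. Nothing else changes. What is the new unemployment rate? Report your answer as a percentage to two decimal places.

New unemployment rate ≈ 5.87%.

Initially, labor force = 117.77 + 5.13 = 122.90 million, so u = 5.13/122.90 = 4.17%.
After the first change, employed falls and unemployed rises by 3.33; labor force unchanged → E = 114.44, U = 8.46, labor force = 122.90 million.
After the second change, unemployed and labor force both fall by 1.32 → E = 114.44, U = 7.14, labor force = 121.58 million.
New unemployment rate = 7.14 / 121.58 = 5.87%.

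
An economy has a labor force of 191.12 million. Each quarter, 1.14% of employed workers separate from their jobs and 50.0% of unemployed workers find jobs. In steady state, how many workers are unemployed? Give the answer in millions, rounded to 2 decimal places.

Steady-state unemployment rate u* = s/(s+f) = 1.14/(1.14+50.0) = 0.022292.
Unemployed = u* × labor force = 0.022292 × 191.12 ≈ 4.26 million.

About 4.26 million are unemployed in steady state.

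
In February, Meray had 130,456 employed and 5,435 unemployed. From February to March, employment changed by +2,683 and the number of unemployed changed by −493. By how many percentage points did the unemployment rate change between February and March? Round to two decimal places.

The unemployment rate changed by −0.42 percentage points.

February: labor force = 130,456 + 5,435 = 135,891; u = 5,435/135,891 = 4.00%.
March: labor force = 133,139 + 4,942 = 138,081; u = 4,942/138,081 = 3.58%.
Change = 3.58% − 4.00% = −0.42 pp.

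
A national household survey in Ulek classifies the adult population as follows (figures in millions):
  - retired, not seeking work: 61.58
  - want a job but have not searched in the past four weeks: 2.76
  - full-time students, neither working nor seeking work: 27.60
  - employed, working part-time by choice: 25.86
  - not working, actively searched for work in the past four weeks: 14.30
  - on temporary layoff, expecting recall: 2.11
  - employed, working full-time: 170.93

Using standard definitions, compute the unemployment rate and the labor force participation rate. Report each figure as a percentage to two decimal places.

Employed = 25.86 + 170.93 = 196.79 million.
Unemployed = 14.30 + 2.11 = 16.41 million (jobless and actively searching, or on temporary layoff).
Labor force = 196.79 + 16.41 = 213.20 million.
Not in labor force = 61.58 + 2.76 + 27.60 = 91.94 million (those not working and not actively searching are outside the labor force — including those who want a job but have given up searching).
Civilian working-age population = 213.20 + 91.94 = 305.14 million.
Unemployment rate = 16.41 / 213.20 = 7.70%.
Labor force participation rate = 213.20 / 305.14 = 69.87%.

Unemployment rate ≈ 7.70%; labor force participation rate ≈ 69.87%.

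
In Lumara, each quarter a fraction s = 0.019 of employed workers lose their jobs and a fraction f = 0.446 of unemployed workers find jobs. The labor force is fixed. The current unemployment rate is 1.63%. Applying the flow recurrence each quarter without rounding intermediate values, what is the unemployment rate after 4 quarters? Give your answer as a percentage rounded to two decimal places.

Unemployment rate after four quarters ≈ 3.88%.

With a fixed labor force, u_{t+1} = u_t + s·(1−u_t) − f·u_t = u_t·(1−s−f) + s.
Here 1−s−f = 0.535 and s = 0.019.
u_1 = 0.016300 × 0.535 + 0.019 = 0.027720.
u_2 = 0.027720 × 0.535 + 0.019 = 0.033830.
u_3 = 0.033830 × 0.535 + 0.019 = 0.037099.
u_4 = 0.037099 × 0.535 + 0.019 = 0.038848.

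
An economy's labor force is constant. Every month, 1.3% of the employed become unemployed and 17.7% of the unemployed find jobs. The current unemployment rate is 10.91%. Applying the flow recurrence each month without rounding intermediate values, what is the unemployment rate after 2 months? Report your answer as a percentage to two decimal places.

Unemployment rate after two months ≈ 9.51%.

With a fixed labor force, u_{t+1} = u_t + s·(1−u_t) − f·u_t = u_t·(1−s−f) + s.
Here 1−s−f = 0.810 and s = 0.013.
u_1 = 0.109100 × 0.810 + 0.013 = 0.101371.
u_2 = 0.101371 × 0.810 + 0.013 = 0.095111.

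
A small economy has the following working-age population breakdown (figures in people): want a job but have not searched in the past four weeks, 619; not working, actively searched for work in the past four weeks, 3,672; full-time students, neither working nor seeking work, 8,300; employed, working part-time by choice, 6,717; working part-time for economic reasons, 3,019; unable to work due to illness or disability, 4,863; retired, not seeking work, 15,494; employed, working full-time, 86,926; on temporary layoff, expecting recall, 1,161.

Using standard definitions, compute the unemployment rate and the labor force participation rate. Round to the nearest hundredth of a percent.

Employed = 6,717 + 3,019 + 86,926 = 96,662 (anyone who worked, including part-time for economic reasons, counts as employed).
Unemployed = 3,672 + 1,161 = 4,833 (jobless and actively searching, or on temporary layoff).
Labor force = 96,662 + 4,833 = 101,495.
Not in labor force = 619 + 8,300 + 4,863 + 15,494 = 29,276 (those not working and not actively searching are outside the labor force — including those who want a job but have given up searching).
Civilian working-age population = 101,495 + 29,276 = 130,771.
Unemployment rate = 4,833 / 101,495 = 4.76%.
Labor force participation rate = 101,495 / 130,771 = 77.61%.

Unemployment rate ≈ 4.76%; labor force participation rate ≈ 77.61%.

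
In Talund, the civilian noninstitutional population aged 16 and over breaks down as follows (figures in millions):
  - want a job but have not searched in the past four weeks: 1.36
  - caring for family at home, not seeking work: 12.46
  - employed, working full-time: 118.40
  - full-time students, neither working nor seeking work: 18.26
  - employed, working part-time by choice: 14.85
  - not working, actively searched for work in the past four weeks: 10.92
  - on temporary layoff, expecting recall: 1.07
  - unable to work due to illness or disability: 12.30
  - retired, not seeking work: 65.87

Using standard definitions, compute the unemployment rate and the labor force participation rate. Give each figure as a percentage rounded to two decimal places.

Employed = 118.40 + 14.85 = 133.25 million.
Unemployed = 10.92 + 1.07 = 11.99 million (jobless and actively searching, or on temporary layoff).
Labor force = 133.25 + 11.99 = 145.24 million.
Not in labor force = 1.36 + 12.46 + 18.26 + 12.30 + 65.87 = 110.25 million (those not working and not actively searching are outside the labor force — including those who want a job but have given up searching).
Civilian working-age population = 145.24 + 110.25 = 255.49 million.
Unemployment rate = 11.99 / 145.24 = 8.26%.
Labor force participation rate = 145.24 / 255.49 = 56.85%.

Unemployment rate ≈ 8.26%; labor force participation rate ≈ 56.85%.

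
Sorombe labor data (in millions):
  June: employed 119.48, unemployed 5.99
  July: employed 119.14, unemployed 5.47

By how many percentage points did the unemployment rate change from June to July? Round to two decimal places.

June: labor force = 119.48 + 5.99 = 125.47; u = 5.99/125.47 = 4.77%.
July: labor force = 119.14 + 5.47 = 124.61; u = 5.47/124.61 = 4.39%.
Change = 4.39% − 4.77% = −0.38 pp.

The unemployment rate changed by −0.38 percentage points.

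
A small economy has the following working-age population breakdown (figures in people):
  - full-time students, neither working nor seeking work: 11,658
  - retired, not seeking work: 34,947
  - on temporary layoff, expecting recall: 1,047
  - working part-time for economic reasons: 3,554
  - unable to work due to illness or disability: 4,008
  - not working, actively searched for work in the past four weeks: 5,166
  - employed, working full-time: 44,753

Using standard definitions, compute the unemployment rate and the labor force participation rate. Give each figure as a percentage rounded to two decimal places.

Employed = 3,554 + 44,753 = 48,307 (anyone who worked, including part-time for economic reasons, counts as employed).
Unemployed = 1,047 + 5,166 = 6,213 (jobless and actively searching, or on temporary layoff).
Labor force = 48,307 + 6,213 = 54,520.
Not in labor force = 11,658 + 34,947 + 4,008 = 50,613 (those not working and not actively searching are outside the labor force).
Civilian working-age population = 54,520 + 50,613 = 105,133.
Unemployment rate = 6,213 / 54,520 = 11.40%.
Labor force participation rate = 54,520 / 105,133 = 51.86%.

Unemployment rate ≈ 11.40%; labor force participation rate ≈ 51.86%.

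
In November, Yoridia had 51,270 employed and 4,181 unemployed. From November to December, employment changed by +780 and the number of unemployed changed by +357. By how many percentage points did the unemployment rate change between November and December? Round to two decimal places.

November: labor force = 51,270 + 4,181 = 55,451; u = 4,181/55,451 = 7.54%.
December: labor force = 52,050 + 4,538 = 56,588; u = 4,538/56,588 = 8.02%.
Change = 8.02% − 7.54% = +0.48 pp.

The unemployment rate changed by +0.48 percentage points.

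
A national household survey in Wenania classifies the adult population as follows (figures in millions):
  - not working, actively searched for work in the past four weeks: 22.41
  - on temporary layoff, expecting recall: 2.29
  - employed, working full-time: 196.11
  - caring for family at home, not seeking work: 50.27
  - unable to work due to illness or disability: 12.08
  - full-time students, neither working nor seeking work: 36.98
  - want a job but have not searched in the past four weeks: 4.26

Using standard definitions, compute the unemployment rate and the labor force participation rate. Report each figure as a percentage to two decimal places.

Unemployment rate ≈ 11.19%; labor force participation rate ≈ 68.07%.

Employed = 196.11 million.
Unemployed = 22.41 + 2.29 = 24.70 million (jobless and actively searching, or on temporary layoff).
Labor force = 196.11 + 24.70 = 220.81 million.
Not in labor force = 50.27 + 12.08 + 36.98 + 4.26 = 103.59 million (those not working and not actively searching are outside the labor force — including those who want a job but have given up searching).
Civilian working-age population = 220.81 + 103.59 = 324.40 million.
Unemployment rate = 24.70 / 220.81 = 11.19%.
Labor force participation rate = 220.81 / 324.40 = 68.07%.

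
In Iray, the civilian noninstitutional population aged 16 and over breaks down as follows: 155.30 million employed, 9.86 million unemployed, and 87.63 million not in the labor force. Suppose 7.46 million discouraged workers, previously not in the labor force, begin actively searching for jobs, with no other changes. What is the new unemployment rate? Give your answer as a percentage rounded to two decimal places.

New unemployment rate ≈ 10.03%.

Initially, labor force = 155.30 + 9.86 = 165.16 million, so u = 9.86/165.16 = 5.97%.
After the change, unemployed and labor force both rise by 7.46 → E = 155.30, U = 17.32, labor force = 172.62 million.
New unemployment rate = 17.32 / 172.62 = 10.03%.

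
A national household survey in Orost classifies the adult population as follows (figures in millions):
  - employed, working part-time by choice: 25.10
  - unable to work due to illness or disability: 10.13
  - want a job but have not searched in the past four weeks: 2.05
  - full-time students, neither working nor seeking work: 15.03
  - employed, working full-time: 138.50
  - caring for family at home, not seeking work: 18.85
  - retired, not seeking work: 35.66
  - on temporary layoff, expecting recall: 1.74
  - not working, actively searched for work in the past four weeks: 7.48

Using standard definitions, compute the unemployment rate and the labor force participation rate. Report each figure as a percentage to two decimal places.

Unemployment rate ≈ 5.34%; labor force participation rate ≈ 67.90%.

Employed = 25.10 + 138.50 = 163.60 million.
Unemployed = 1.74 + 7.48 = 9.22 million (jobless and actively searching, or on temporary layoff).
Labor force = 163.60 + 9.22 = 172.82 million.
Not in labor force = 10.13 + 2.05 + 15.03 + 18.85 + 35.66 = 81.72 million (those not working and not actively searching are outside the labor force — including those who want a job but have given up searching).
Civilian working-age population = 172.82 + 81.72 = 254.54 million.
Unemployment rate = 9.22 / 172.82 = 5.34%.
Labor force participation rate = 172.82 / 254.54 = 67.90%.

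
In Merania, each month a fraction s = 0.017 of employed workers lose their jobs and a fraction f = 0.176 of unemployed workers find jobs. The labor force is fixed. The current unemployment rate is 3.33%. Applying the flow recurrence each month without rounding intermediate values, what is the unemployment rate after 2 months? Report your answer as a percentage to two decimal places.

With a fixed labor force, u_{t+1} = u_t + s·(1−u_t) − f·u_t = u_t·(1−s−f) + s.
Here 1−s−f = 0.807 and s = 0.017.
u_1 = 0.033300 × 0.807 + 0.017 = 0.043873.
u_2 = 0.043873 × 0.807 + 0.017 = 0.052406.

Unemployment rate after two months ≈ 5.24%.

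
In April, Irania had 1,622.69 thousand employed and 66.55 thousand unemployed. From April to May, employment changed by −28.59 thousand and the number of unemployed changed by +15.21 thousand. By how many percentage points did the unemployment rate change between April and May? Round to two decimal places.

April: labor force = 1,622.69 + 66.55 = 1,689.24; u = 66.55/1,689.24 = 3.94%.
May: labor force = 1,594.10 + 81.76 = 1,675.86; u = 81.76/1,675.86 = 4.88%.
Change = 4.88% − 3.94% = +0.94 pp.

The unemployment rate changed by +0.94 percentage points.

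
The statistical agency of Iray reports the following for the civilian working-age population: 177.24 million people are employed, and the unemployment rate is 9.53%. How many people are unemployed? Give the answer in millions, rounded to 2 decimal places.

Let U be the number unemployed. The labor force is E + U, and U/(E+U) = 0.0953.
So U = 0.0953 × 177.24 / (1 − 0.0953) = 16.8910 / 0.9047 ≈ 18.67 million.

About 18.67 million are unemployed.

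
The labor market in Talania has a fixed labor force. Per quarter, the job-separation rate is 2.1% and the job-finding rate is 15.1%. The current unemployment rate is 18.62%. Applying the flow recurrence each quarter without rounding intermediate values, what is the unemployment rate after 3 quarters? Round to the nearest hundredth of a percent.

With a fixed labor force, u_{t+1} = u_t + s·(1−u_t) − f·u_t = u_t·(1−s−f) + s.
Here 1−s−f = 0.828 and s = 0.021.
u_1 = 0.186200 × 0.828 + 0.021 = 0.175174.
u_2 = 0.175174 × 0.828 + 0.021 = 0.166044.
u_3 = 0.166044 × 0.828 + 0.021 = 0.158484.

Unemployment rate after three quarters ≈ 15.85%.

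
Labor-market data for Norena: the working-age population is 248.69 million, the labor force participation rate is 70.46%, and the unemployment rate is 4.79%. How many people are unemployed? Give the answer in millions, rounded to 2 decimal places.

Labor force = 0.7046 × 248.69 = 175.23 million.
Unemployed = 0.0479 × 175.23 ≈ 8.39 million.

About 8.39 million are unemployed.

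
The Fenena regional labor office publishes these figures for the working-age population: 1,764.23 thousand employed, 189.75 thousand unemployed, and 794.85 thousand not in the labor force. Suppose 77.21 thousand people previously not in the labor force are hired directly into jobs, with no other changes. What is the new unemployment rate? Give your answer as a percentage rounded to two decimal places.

New unemployment rate ≈ 9.34%.

Initially, labor force = 1,764.23 + 189.75 = 1,953.98 thousand, so u = 189.75/1,953.98 = 9.71%.
After the change, employed and labor force both rise by 77.21; unemployed unchanged → E = 1,841.44, U = 189.75, labor force = 2,031.19 thousand.
New unemployment rate = 189.75 / 2,031.19 = 9.34%.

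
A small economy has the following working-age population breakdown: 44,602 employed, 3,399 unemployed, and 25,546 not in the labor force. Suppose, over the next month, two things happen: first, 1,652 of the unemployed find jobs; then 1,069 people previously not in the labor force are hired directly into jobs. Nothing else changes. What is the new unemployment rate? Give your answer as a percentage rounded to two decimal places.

Initially, labor force = 44,602 + 3,399 = 48,001, so u = 3,399/48,001 = 7.08%.
After the first change, unemployed falls and employed rises by 1,652; labor force unchanged → E = 46,254, U = 1,747, labor force = 48,001.
After the second change, employed and labor force both rise by 1,069; unemployed unchanged → E = 47,323, U = 1,747, labor force = 49,070.
New unemployment rate = 1,747 / 49,070 = 3.56%.

New unemployment rate ≈ 3.56%.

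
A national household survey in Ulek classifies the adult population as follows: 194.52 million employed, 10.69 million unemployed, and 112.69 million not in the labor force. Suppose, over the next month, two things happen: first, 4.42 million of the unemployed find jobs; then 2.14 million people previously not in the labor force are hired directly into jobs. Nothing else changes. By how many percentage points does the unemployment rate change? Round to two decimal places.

Initially, labor force = 194.52 + 10.69 = 205.21 million, so u = 10.69/205.21 = 5.21%.
After the first change, unemployed falls and employed rises by 4.42; labor force unchanged → E = 198.94, U = 6.27, labor force = 205.21 million.
After the second change, employed and labor force both rise by 2.14; unemployed unchanged → E = 201.08, U = 6.27, labor force = 207.35 million.
New unemployment rate = 6.27 / 207.35 = 3.02%.
Change = 3.02% − 5.21% = −2.19 percentage points.

The unemployment rate changes by −2.19 percentage points.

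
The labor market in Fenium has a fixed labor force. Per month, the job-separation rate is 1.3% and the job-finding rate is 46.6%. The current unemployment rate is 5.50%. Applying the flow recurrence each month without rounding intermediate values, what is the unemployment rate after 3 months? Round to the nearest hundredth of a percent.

Unemployment rate after three months ≈ 3.11%.

With a fixed labor force, u_{t+1} = u_t + s·(1−u_t) − f·u_t = u_t·(1−s−f) + s.
Here 1−s−f = 0.521 and s = 0.013.
u_1 = 0.055000 × 0.521 + 0.013 = 0.041655.
u_2 = 0.041655 × 0.521 + 0.013 = 0.034702.
u_3 = 0.034702 × 0.521 + 0.013 = 0.031080.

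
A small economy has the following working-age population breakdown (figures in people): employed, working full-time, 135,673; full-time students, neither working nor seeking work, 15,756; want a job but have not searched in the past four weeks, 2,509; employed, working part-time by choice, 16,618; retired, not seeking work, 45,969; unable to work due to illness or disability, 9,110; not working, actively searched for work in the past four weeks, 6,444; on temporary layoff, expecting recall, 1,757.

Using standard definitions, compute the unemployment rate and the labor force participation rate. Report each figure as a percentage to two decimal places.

Unemployment rate ≈ 5.11%; labor force participation rate ≈ 68.63%.

Employed = 135,673 + 16,618 = 152,291.
Unemployed = 6,444 + 1,757 = 8,201 (jobless and actively searching, or on temporary layoff).
Labor force = 152,291 + 8,201 = 160,492.
Not in labor force = 15,756 + 2,509 + 45,969 + 9,110 = 73,344 (those not working and not actively searching are outside the labor force — including those who want a job but have given up searching).
Civilian working-age population = 160,492 + 73,344 = 233,836.
Unemployment rate = 8,201 / 160,492 = 5.11%.
Labor force participation rate = 160,492 / 233,836 = 68.63%.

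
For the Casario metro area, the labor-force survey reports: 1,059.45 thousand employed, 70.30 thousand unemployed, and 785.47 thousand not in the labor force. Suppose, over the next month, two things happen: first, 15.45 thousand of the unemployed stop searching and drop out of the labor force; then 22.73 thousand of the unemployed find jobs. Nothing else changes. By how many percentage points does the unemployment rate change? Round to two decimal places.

The unemployment rate changes by −3.34 percentage points.

Initially, labor force = 1,059.45 + 70.30 = 1,129.75 thousand, so u = 70.30/1,129.75 = 6.22%.
After the first change, unemployed and labor force both fall by 15.45 → E = 1,059.45, U = 54.85, labor force = 1,114.30 thousand.
After the second change, unemployed falls and employed rises by 22.73; labor force unchanged → E = 1,082.18, U = 32.12, labor force = 1,114.30 thousand.
New unemployment rate = 32.12 / 1,114.30 = 2.88%.
Change = 2.88% − 6.22% = −3.34 percentage points.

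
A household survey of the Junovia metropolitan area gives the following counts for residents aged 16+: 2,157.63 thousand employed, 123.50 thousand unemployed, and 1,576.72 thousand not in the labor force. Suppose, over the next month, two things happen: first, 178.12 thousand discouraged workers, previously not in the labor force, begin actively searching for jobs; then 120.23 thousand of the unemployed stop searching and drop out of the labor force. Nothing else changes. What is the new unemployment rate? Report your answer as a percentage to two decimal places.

Initially, labor force = 2,157.63 + 123.50 = 2,281.13 thousand, so u = 123.50/2,281.13 = 5.41%.
After the first change, unemployed and labor force both rise by 178.12 → E = 2,157.63, U = 301.62, labor force = 2,459.25 thousand.
After the second change, unemployed and labor force both fall by 120.23 → E = 2,157.63, U = 181.39, labor force = 2,339.02 thousand.
New unemployment rate = 181.39 / 2,339.02 = 7.75%.

New unemployment rate ≈ 7.75%.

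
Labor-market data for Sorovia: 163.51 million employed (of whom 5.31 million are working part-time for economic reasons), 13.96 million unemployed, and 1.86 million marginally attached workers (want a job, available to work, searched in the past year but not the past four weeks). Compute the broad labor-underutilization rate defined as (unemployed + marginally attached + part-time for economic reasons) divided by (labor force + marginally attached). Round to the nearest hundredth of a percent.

Broad underutilization rate ≈ 11.78%.

Labor force = 163.51 + 13.96 = 177.47 million.
Numerator = 13.96 + 1.86 + 5.31 = 21.13 million.
Denominator = 177.47 + 1.86 = 179.33 million.
Broad rate = 21.13 / 179.33 = 11.78%.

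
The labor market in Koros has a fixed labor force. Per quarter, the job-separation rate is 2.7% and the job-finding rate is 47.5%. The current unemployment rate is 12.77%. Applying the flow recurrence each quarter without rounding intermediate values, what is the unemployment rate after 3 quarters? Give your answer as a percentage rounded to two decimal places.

Unemployment rate after three quarters ≈ 6.29%.

With a fixed labor force, u_{t+1} = u_t + s·(1−u_t) − f·u_t = u_t·(1−s−f) + s.
Here 1−s−f = 0.498 and s = 0.027.
u_1 = 0.127700 × 0.498 + 0.027 = 0.090595.
u_2 = 0.090595 × 0.498 + 0.027 = 0.072116.
u_3 = 0.072116 × 0.498 + 0.027 = 0.062914.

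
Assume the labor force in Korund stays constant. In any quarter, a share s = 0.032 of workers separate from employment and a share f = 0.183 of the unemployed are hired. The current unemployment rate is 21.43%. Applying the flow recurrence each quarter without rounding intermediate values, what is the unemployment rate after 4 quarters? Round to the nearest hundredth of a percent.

Unemployment rate after four quarters ≈ 17.37%.

With a fixed labor force, u_{t+1} = u_t + s·(1−u_t) − f·u_t = u_t·(1−s−f) + s.
Here 1−s−f = 0.785 and s = 0.032.
u_1 = 0.214300 × 0.785 + 0.032 = 0.200226.
u_2 = 0.200226 × 0.785 + 0.032 = 0.189177.
u_3 = 0.189177 × 0.785 + 0.032 = 0.180504.
u_4 = 0.180504 × 0.785 + 0.032 = 0.173696.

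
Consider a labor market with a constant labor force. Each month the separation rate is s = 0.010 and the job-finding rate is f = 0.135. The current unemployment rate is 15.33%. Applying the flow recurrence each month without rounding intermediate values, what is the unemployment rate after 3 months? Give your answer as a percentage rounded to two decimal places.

With a fixed labor force, u_{t+1} = u_t + s·(1−u_t) − f·u_t = u_t·(1−s−f) + s.
Here 1−s−f = 0.855 and s = 0.010.
u_1 = 0.153300 × 0.855 + 0.010 = 0.141071.
u_2 = 0.141071 × 0.855 + 0.010 = 0.130616.
u_3 = 0.130616 × 0.855 + 0.010 = 0.121677.

Unemployment rate after three months ≈ 12.17%.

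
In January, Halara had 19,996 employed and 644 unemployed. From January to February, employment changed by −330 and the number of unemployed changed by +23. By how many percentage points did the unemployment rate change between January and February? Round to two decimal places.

The unemployment rate changed by +0.16 percentage points.

January: labor force = 19,996 + 644 = 20,640; u = 644/20,640 = 3.12%.
February: labor force = 19,666 + 667 = 20,333; u = 667/20,333 = 3.28%.
Change = 3.28% − 3.12% = +0.16 pp.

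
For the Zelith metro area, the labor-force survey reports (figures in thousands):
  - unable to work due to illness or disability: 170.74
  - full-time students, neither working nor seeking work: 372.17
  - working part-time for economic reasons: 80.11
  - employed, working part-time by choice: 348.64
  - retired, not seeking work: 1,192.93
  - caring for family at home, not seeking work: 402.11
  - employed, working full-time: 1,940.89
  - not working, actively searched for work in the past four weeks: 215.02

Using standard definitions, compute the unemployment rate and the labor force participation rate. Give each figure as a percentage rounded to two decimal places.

Employed = 80.11 + 348.64 + 1,940.89 = 2,369.64 thousand (anyone who worked, including part-time for economic reasons, counts as employed).
Unemployed = 215.02 thousand.
Labor force = 2,369.64 + 215.02 = 2,584.66 thousand.
Not in labor force = 170.74 + 372.17 + 1,192.93 + 402.11 = 2,137.95 thousand (those not working and not actively searching are outside the labor force).
Civilian working-age population = 2,584.66 + 2,137.95 = 4,722.61 thousand.
Unemployment rate = 215.02 / 2,584.66 = 8.32%.
Labor force participation rate = 2,584.66 / 4,722.61 = 54.73%.

Unemployment rate ≈ 8.32%; labor force participation rate ≈ 54.73%.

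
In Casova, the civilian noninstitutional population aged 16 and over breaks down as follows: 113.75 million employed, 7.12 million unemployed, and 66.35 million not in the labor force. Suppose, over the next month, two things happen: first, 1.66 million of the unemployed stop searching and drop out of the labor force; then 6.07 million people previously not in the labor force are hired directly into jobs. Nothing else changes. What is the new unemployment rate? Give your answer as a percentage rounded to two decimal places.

Initially, labor force = 113.75 + 7.12 = 120.87 million, so u = 7.12/120.87 = 5.89%.
After the first change, unemployed and labor force both fall by 1.66 → E = 113.75, U = 5.46, labor force = 119.21 million.
After the second change, employed and labor force both rise by 6.07; unemployed unchanged → E = 119.82, U = 5.46, labor force = 125.28 million.
New unemployment rate = 5.46 / 125.28 = 4.36%.

New unemployment rate ≈ 4.36%.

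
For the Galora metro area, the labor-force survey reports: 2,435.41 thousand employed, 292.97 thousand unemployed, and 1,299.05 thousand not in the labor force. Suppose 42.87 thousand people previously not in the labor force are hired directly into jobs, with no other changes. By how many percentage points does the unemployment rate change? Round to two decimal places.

Initially, labor force = 2,435.41 + 292.97 = 2,728.38 thousand, so u = 292.97/2,728.38 = 10.74%.
After the change, employed and labor force both rise by 42.87; unemployed unchanged → E = 2,478.28, U = 292.97, labor force = 2,771.25 thousand.
New unemployment rate = 292.97 / 2,771.25 = 10.57%.
Change = 10.57% − 10.74% = −0.17 percentage points.

The unemployment rate changes by −0.17 percentage points.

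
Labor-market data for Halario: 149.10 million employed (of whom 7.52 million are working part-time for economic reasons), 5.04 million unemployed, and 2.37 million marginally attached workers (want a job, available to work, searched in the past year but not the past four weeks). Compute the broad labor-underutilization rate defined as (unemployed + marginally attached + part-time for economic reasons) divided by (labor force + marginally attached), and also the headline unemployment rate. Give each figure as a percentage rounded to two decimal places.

Broad underutilization rate ≈ 9.54%; headline unemployment rate ≈ 3.27%.

Labor force = 149.10 + 5.04 = 154.14 million.
Numerator = 5.04 + 2.37 + 7.52 = 14.93 million.
Denominator = 154.14 + 2.37 = 156.51 million.
Broad rate = 14.93 / 156.51 = 9.54%.
Headline unemployment rate = 5.04 / 154.14 = 3.27%.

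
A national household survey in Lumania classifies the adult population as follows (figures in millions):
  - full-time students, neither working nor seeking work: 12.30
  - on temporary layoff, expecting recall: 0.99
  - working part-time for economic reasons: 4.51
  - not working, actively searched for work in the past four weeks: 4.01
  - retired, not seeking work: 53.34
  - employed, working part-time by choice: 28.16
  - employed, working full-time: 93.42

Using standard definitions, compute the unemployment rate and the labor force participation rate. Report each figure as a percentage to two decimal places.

Employed = 4.51 + 28.16 + 93.42 = 126.09 million (anyone who worked, including part-time for economic reasons, counts as employed).
Unemployed = 0.99 + 4.01 = 5.00 million (jobless and actively searching, or on temporary layoff).
Labor force = 126.09 + 5.00 = 131.09 million.
Not in labor force = 12.30 + 53.34 = 65.64 million (those not working and not actively searching are outside the labor force).
Civilian working-age population = 131.09 + 65.64 = 196.73 million.
Unemployment rate = 5.00 / 131.09 = 3.81%.
Labor force participation rate = 131.09 / 196.73 = 66.63%.

Unemployment rate ≈ 3.81%; labor force participation rate ≈ 66.63%.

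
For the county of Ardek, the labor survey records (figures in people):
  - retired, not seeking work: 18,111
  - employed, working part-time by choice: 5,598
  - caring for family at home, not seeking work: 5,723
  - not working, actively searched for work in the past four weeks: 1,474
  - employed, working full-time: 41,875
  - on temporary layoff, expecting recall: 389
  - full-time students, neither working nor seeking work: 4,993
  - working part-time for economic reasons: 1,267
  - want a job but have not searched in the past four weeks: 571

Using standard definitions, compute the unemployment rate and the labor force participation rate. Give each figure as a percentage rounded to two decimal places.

Unemployment rate ≈ 3.68%; labor force participation rate ≈ 63.25%.

Employed = 5,598 + 41,875 + 1,267 = 48,740 (anyone who worked, including part-time for economic reasons, counts as employed).
Unemployed = 1,474 + 389 = 1,863 (jobless and actively searching, or on temporary layoff).
Labor force = 48,740 + 1,863 = 50,603.
Not in labor force = 18,111 + 5,723 + 4,993 + 571 = 29,398 (those not working and not actively searching are outside the labor force — including those who want a job but have given up searching).
Civilian working-age population = 50,603 + 29,398 = 80,001.
Unemployment rate = 1,863 / 50,603 = 3.68%.
Labor force participation rate = 50,603 / 80,001 = 63.25%.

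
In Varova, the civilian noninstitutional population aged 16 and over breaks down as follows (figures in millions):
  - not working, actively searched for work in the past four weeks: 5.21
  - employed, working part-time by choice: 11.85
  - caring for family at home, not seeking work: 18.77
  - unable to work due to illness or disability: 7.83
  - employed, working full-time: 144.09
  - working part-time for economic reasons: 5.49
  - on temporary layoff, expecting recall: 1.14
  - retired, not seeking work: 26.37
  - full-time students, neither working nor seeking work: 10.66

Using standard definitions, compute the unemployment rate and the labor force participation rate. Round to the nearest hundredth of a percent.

Employed = 11.85 + 144.09 + 5.49 = 161.43 million (anyone who worked, including part-time for economic reasons, counts as employed).
Unemployed = 5.21 + 1.14 = 6.35 million (jobless and actively searching, or on temporary layoff).
Labor force = 161.43 + 6.35 = 167.78 million.
Not in labor force = 18.77 + 7.83 + 26.37 + 10.66 = 63.63 million (those not working and not actively searching are outside the labor force).
Civilian working-age population = 167.78 + 63.63 = 231.41 million.
Unemployment rate = 6.35 / 167.78 = 3.78%.
Labor force participation rate = 167.78 / 231.41 = 72.50%.

Unemployment rate ≈ 3.78%; labor force participation rate ≈ 72.50%.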